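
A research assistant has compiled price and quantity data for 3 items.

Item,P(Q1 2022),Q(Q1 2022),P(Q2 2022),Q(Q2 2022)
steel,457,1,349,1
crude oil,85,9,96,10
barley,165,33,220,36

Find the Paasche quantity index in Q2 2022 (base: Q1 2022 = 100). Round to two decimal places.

108.92

Paasche quantity index uses current-period prices as weights.
ΣP(Q2 2022)·Q(Q2 2022) = 349×1 + 96×10 + 220×36 = 349 + 960 + 7920 = 9229
ΣP(Q2 2022)·Q(Q1 2022) = 349×1 + 96×9 + 220×33 = 349 + 864 + 7260 = 8473
Index = 9229 / 8473 × 100 = 108.9225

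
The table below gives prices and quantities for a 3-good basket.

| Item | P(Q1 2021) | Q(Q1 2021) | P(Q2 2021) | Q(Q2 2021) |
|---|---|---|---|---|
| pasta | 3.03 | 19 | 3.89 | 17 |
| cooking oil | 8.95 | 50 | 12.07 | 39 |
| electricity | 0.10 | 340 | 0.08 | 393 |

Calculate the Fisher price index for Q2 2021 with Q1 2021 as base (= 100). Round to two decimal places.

129.95

Laspeyres component (base-period weights):
ΣP(Q2 2021)Q(Q1 2021) = 3.89×19 + 12.07×50 + 0.08×340 = 73.91 + 603.5 + 27.2 = 704.61
ΣP(Q1 2021)Q(Q1 2021) = 3.03×19 + 8.95×50 + 0.10×340 = 57.57 + 447.5 + 34 = 539.07
L = 704.61 / 539.07 × 100 = 130.7084
Paasche component (current-period weights):
ΣP(Q2 2021)Q(Q2 2021) = 3.89×17 + 12.07×39 + 0.08×393 = 66.13 + 470.73 + 31.44 = 568.3
ΣP(Q1 2021)Q(Q2 2021) = 3.03×17 + 8.95×39 + 0.10×393 = 51.51 + 349.05 + 39.3 = 439.86
P = 568.3 / 439.86 × 100 = 129.2002
Fisher = √(L × P) = √(130.7084 × 129.2002) = 129.9521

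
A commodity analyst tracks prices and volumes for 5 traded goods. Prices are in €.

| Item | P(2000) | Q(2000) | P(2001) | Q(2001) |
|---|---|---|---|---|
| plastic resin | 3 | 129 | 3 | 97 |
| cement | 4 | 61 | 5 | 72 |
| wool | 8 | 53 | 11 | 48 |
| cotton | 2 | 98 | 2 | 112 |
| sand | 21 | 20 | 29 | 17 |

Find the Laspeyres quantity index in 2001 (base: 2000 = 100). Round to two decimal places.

92.40

Laspeyres quantity index uses base-period prices as weights.
ΣP(2000)·Q(2001) = 3×97 + 4×72 + 8×48 + 2×112 + 21×17 = 291 + 288 + 384 + 224 + 357 = 1544
ΣP(2000)·Q(2000) = 3×129 + 4×61 + 8×53 + 2×98 + 21×20 = 387 + 244 + 424 + 196 + 420 = 1671
Index = 1544 / 1671 × 100 = 92.3998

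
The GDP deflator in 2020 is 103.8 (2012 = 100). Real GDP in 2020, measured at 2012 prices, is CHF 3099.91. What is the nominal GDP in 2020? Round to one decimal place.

3217.7

Nominal = Real × (Index/100) = 3099.91 × (103.8/100)
        = 3099.91 × 1.038 = 3217.7066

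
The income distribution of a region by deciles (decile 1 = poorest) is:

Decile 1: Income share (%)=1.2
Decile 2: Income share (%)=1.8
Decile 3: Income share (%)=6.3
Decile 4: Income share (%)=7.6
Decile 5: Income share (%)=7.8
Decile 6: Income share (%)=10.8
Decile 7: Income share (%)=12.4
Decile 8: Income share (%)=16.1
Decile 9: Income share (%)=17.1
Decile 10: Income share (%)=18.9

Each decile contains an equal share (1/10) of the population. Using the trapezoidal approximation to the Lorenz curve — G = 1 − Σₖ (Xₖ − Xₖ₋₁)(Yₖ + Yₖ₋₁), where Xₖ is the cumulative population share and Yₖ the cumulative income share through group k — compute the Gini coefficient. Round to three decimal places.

Cumulative income shares Yₖ: 0.0120, 0.0300, 0.0930, 0.1690, 0.2470, 0.3550, 0.4790, 0.6400, 0.8110, 1.0000
Σ (Xₖ−Xₖ₋₁)(Yₖ+Yₖ₋₁) = (1/10)(0.0120+0.0000) + (1/10)(0.0300+0.0120) + (1/10)(0.0930+0.0300) + (1/10)(0.1690+0.0930) + (1/10)(0.2470+0.1690) + (1/10)(0.3550+0.2470) + (1/10)(0.4790+0.3550) + (1/10)(0.6400+0.4790) + (1/10)(0.8110+0.6400) + (1/10)(1.0000+0.8110)
  = 0.0012 + 0.0042 + 0.0123 + 0.0262 + 0.0416 + 0.0602 + 0.0834 + 0.1119 + 0.1451 + 0.1811 = 0.6672
G = 1 − 0.6672 = 0.3328

0.333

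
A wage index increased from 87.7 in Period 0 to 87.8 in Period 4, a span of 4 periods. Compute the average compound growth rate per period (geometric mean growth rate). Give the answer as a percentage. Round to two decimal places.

0.03%

Growth factor = (87.8/87.7)^(1/4) = (1.001140)^(1/4) = 1.000285
Growth rate = 1.000285 − 1 = 0.000285 = 0.0285%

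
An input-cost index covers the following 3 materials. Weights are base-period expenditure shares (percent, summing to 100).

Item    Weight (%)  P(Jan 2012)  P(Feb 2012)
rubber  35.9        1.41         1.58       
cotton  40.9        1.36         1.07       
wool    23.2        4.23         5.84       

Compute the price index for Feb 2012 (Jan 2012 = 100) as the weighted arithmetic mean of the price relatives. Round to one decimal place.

104.4

rubber: 35.9 × (1.58/1.41) = 35.9 × 1.120567 = 40.2284
cotton: 40.9 × (1.07/1.36) = 40.9 × 0.786765 = 32.1787
wool: 23.2 × (5.84/4.23) = 23.2 × 1.380615 = 32.0303
Index = Σ wᵢ·(p₁ᵢ/p₀ᵢ) = 40.2284 + 32.1787 + 32.0303 = 104.4373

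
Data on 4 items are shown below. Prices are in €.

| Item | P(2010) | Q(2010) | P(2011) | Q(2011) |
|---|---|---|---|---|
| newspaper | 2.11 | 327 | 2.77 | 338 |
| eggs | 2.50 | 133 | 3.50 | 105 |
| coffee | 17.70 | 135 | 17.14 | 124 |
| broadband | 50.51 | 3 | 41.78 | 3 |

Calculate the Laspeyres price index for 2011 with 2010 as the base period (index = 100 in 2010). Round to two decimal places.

106.93

Laspeyres price index uses base-period quantities as weights.
ΣP(2011)·Q(2010) = 2.77×327 + 3.50×133 + 17.14×135 + 41.78×3 = 905.79 + 465.5 + 2313.9 + 125.34 = 3810.53
ΣP(2010)·Q(2010) = 2.11×327 + 2.50×133 + 17.70×135 + 50.51×3 = 689.97 + 332.5 + 2389.5 + 151.53 = 3563.5
Index = 3810.53 / 3563.5 × 100 = 106.9322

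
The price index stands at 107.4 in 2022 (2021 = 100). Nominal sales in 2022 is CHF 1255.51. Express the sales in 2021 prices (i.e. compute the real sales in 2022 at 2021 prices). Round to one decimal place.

1169.0

Real = Nominal ÷ (Index/100) = 1255.51 ÷ (107.4/100)
     = 1255.51 ÷ 1.074 = 1169.0037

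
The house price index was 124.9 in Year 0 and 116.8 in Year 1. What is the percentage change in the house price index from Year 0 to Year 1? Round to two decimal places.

-6.49%

Change = (116.8 − 124.9) / 124.9 × 100
       = -8.1 / 124.9 × 100 = -6.4852%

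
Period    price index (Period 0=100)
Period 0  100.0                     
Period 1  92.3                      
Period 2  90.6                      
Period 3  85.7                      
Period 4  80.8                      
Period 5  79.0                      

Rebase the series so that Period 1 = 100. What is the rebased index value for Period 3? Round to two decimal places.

92.85

Rebased(Period 3) = 85.7 / 92.3 × 100 = 92.8494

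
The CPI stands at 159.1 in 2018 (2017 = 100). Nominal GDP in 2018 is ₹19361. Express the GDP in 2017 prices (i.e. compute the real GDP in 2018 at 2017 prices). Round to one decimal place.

12169.1

Real = Nominal ÷ (Index/100) = 19361 ÷ (159.1/100)
     = 19361 ÷ 1.591 = 12169.0761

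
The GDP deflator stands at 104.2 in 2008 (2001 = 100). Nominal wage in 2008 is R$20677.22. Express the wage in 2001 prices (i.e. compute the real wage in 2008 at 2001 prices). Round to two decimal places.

Real = Nominal ÷ (Index/100) = 20677.22 ÷ (104.2/100)
     = 20677.22 ÷ 1.042 = 19843.7812

19843.78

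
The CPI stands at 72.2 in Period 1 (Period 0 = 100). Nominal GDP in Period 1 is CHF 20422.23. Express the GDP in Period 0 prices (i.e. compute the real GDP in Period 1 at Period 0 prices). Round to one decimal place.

28285.6

Real = Nominal ÷ (Index/100) = 20422.23 ÷ (72.2/100)
     = 20422.23 ÷ 0.722 = 28285.6371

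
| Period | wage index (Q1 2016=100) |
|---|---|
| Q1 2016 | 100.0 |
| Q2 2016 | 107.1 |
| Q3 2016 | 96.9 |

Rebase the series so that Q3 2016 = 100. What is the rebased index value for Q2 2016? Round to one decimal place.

Rebased(Q2 2016) = 107.1 / 96.9 × 100 = 110.5263

110.5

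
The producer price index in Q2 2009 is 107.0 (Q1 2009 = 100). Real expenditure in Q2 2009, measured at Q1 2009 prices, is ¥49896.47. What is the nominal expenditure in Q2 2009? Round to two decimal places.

53389.22

Nominal = Real × (Index/100) = 49896.47 × (107.0/100)
        = 49896.47 × 1.070 = 53389.2229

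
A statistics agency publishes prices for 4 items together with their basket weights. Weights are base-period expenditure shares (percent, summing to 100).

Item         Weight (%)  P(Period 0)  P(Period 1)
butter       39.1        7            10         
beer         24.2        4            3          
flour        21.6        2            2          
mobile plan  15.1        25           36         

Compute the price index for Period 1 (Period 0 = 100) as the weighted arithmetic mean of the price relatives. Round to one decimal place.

butter: 39.1 × (10/7) = 39.1 × 1.428571 = 55.8571
beer: 24.2 × (3/4) = 24.2 × 0.750000 = 18.1500
flour: 21.6 × (2/2) = 21.6 × 1.000000 = 21.6000
mobile plan: 15.1 × (36/25) = 15.1 × 1.440000 = 21.7440
Index = Σ wᵢ·(p₁ᵢ/p₀ᵢ) = 55.8571 + 18.1500 + 21.6000 + 21.7440 = 117.3511

117.4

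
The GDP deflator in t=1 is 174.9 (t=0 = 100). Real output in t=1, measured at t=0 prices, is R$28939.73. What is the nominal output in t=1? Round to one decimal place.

Nominal = Real × (Index/100) = 28939.73 × (174.9/100)
        = 28939.73 × 1.749 = 50615.5878

50615.6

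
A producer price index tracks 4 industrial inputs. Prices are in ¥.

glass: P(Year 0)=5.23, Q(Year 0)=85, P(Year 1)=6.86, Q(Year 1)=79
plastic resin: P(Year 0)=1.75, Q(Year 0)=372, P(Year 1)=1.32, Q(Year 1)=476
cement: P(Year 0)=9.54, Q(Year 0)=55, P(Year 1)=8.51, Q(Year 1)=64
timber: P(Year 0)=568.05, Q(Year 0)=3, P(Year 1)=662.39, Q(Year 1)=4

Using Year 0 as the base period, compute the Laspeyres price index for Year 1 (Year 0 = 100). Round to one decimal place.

106.2

Laspeyres price index uses base-period quantities as weights.
ΣP(Year 1)·Q(Year 0) = 6.86×85 + 1.32×372 + 8.51×55 + 662.39×3 = 583.1 + 491.04 + 468.05 + 1987.17 = 3529.36
ΣP(Year 0)·Q(Year 0) = 5.23×85 + 1.75×372 + 9.54×55 + 568.05×3 = 444.55 + 651 + 524.7 + 1704.15 = 3324.4
Index = 3529.36 / 3324.4 × 100 = 106.1653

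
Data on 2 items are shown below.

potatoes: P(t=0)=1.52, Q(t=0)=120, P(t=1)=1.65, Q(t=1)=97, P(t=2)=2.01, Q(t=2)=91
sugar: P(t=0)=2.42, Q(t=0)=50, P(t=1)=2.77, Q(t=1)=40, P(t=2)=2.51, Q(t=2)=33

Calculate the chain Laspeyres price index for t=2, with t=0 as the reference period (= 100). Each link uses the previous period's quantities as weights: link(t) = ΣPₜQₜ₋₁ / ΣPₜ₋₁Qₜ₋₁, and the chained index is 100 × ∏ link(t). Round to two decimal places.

120.95

Link t=0→t=1:
ΣP(t=1)Q(t=0) = 1.65×120 + 2.77×50 = 198 + 138.5 = 336.5
ΣP(t=0)Q(t=0) = 1.52×120 + 2.42×50 = 182.4 + 121 = 303.4
link = 336.5/303.4 = 1.109097
Link t=1→t=2:
ΣP(t=2)Q(t=1) = 2.01×97 + 2.51×40 = 194.97 + 100.4 = 295.37
ΣP(t=1)Q(t=1) = 1.65×97 + 2.77×40 = 160.05 + 110.8 = 270.85
link = 295.37/270.85 = 1.090530
Chained index = 100 × 1.109097 × 1.090530 = 120.9503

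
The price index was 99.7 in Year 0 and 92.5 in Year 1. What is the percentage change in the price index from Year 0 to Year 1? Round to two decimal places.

-7.22%

Change = (92.5 − 99.7) / 99.7 × 100
       = -7.2 / 99.7 × 100 = -7.2217%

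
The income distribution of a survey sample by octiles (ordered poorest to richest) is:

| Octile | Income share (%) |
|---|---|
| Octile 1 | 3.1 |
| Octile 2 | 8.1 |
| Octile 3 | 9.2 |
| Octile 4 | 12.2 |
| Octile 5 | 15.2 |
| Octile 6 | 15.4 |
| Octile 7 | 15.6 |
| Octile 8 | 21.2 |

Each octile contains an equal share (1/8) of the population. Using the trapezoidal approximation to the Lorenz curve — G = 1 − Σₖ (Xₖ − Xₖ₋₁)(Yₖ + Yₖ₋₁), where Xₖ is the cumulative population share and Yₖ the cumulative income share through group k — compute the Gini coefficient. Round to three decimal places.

0.232

Cumulative income shares Yₖ: 0.0310, 0.1120, 0.2040, 0.3260, 0.4780, 0.6320, 0.7880, 1.0000
Σ (Xₖ−Xₖ₋₁)(Yₖ+Yₖ₋₁) = (1/8)(0.0310+0.0000) + (1/8)(0.1120+0.0310) + (1/8)(0.2040+0.1120) + (1/8)(0.3260+0.2040) + (1/8)(0.4780+0.3260) + (1/8)(0.6320+0.4780) + (1/8)(0.7880+0.6320) + (1/8)(1.0000+0.7880)
  = 0.0039 + 0.0179 + 0.0395 + 0.0663 + 0.1005 + 0.1387 + 0.1775 + 0.2235 = 0.7678
G = 1 − 0.7678 = 0.2322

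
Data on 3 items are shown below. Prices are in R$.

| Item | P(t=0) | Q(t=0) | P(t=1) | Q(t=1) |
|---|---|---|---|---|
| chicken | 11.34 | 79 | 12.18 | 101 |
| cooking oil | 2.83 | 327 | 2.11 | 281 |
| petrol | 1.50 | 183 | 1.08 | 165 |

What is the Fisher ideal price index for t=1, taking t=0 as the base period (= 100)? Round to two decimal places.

89.85

Laspeyres component (base-period weights):
ΣP(t=1)Q(t=0) = 12.18×79 + 2.11×327 + 1.08×183 = 962.22 + 689.97 + 197.64 = 1849.83
ΣP(t=0)Q(t=0) = 11.34×79 + 2.83×327 + 1.50×183 = 895.86 + 925.41 + 274.5 = 2095.77
L = 1849.83 / 2095.77 × 100 = 88.2649
Paasche component (current-period weights):
ΣP(t=1)Q(t=1) = 12.18×101 + 2.11×281 + 1.08×165 = 1230.18 + 592.91 + 178.2 = 2001.29
ΣP(t=0)Q(t=1) = 11.34×101 + 2.83×281 + 1.50×165 = 1145.34 + 795.23 + 247.5 = 2188.07
P = 2001.29 / 2188.07 × 100 = 91.4637
Fisher = √(L × P) = √(88.2649 × 91.4637) = 89.8501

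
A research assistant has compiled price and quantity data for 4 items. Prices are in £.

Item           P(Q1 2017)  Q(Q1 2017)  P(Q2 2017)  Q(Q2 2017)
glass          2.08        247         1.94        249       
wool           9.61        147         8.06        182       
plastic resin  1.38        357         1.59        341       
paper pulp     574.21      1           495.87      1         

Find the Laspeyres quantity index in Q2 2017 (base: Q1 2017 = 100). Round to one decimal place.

Laspeyres quantity index uses base-period prices as weights.
ΣP(Q1 2017)·Q(Q2 2017) = 2.08×249 + 9.61×182 + 1.38×341 + 574.21×1 = 517.92 + 1749.02 + 470.58 + 574.21 = 3311.73
ΣP(Q1 2017)·Q(Q1 2017) = 2.08×247 + 9.61×147 + 1.38×357 + 574.21×1 = 513.76 + 1412.67 + 492.66 + 574.21 = 2993.3
Index = 3311.73 / 2993.3 × 100 = 110.6381

110.6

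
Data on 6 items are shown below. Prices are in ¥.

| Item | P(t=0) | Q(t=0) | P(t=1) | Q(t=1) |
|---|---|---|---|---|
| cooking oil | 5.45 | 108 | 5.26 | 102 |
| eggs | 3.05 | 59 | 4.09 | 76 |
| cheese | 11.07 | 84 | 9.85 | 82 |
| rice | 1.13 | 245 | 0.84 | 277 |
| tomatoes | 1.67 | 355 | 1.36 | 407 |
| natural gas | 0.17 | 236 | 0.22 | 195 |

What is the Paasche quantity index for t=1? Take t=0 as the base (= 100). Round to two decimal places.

104.49

Paasche quantity index uses current-period prices as weights.
ΣP(t=1)·Q(t=1) = 5.26×102 + 4.09×76 + 9.85×82 + 0.84×277 + 1.36×407 + 0.22×195 = 536.52 + 310.84 + 807.7 + 232.68 + 553.52 + 42.9 = 2484.16
ΣP(t=1)·Q(t=0) = 5.26×108 + 4.09×59 + 9.85×84 + 0.84×245 + 1.36×355 + 0.22×236 = 568.08 + 241.31 + 827.4 + 205.8 + 482.8 + 51.92 = 2377.31
Index = 2484.16 / 2377.31 × 100 = 104.4946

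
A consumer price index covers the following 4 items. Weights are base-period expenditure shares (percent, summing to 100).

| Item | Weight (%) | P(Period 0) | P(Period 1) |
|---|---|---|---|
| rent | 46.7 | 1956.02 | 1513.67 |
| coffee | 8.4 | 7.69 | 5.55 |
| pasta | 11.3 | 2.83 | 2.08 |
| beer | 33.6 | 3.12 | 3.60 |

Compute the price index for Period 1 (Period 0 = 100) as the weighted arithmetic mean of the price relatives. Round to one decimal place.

rent: 46.7 × (1513.67/1956.02) = 46.7 × 0.773852 = 36.1389
coffee: 8.4 × (5.55/7.69) = 8.4 × 0.721717 = 6.0624
pasta: 11.3 × (2.08/2.83) = 11.3 × 0.734982 = 8.3053
beer: 33.6 × (3.60/3.12) = 33.6 × 1.153846 = 38.7692
Index = Σ wᵢ·(p₁ᵢ/p₀ᵢ) = 36.1389 + 6.0624 + 8.3053 + 38.7692 = 89.2758

89.3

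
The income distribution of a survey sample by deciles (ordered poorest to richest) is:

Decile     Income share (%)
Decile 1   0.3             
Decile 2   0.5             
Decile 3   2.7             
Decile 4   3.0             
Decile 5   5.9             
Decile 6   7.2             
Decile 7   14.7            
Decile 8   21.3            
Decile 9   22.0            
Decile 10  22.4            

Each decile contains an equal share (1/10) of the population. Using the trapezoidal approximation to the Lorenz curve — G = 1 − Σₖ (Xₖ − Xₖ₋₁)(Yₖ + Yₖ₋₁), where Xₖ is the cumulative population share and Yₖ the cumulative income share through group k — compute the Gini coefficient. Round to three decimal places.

0.479

Cumulative income shares Yₖ: 0.0030, 0.0080, 0.0350, 0.0650, 0.1240, 0.1960, 0.3430, 0.5560, 0.7760, 1.0000
Σ (Xₖ−Xₖ₋₁)(Yₖ+Yₖ₋₁) = (1/10)(0.0030+0.0000) + (1/10)(0.0080+0.0030) + (1/10)(0.0350+0.0080) + (1/10)(0.0650+0.0350) + (1/10)(0.1240+0.0650) + (1/10)(0.1960+0.1240) + (1/10)(0.3430+0.1960) + (1/10)(0.5560+0.3430) + (1/10)(0.7760+0.5560) + (1/10)(1.0000+0.7760)
  = 0.0003 + 0.0011 + 0.0043 + 0.0100 + 0.0189 + 0.0320 + 0.0539 + 0.0899 + 0.1332 + 0.1776 = 0.5212
G = 1 − 0.5212 = 0.4788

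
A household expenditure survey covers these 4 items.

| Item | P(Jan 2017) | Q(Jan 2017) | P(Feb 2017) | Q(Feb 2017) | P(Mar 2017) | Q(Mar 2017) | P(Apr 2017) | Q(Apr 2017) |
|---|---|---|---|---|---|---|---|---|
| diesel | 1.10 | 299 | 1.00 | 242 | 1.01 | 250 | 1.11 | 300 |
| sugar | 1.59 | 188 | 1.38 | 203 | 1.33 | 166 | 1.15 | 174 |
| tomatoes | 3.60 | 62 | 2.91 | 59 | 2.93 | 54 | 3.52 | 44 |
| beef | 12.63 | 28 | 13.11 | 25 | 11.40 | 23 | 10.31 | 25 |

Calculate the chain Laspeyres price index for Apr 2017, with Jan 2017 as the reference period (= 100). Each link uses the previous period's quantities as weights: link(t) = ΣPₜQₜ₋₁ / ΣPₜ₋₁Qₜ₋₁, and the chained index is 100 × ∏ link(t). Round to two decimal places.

Link Jan 2017→Feb 2017:
ΣP(Feb 2017)Q(Jan 2017) = 1.00×299 + 1.38×188 + 2.91×62 + 13.11×28 = 299 + 259.44 + 180.42 + 367.08 = 1105.94
ΣP(Jan 2017)Q(Jan 2017) = 1.10×299 + 1.59×188 + 3.60×62 + 12.63×28 = 328.9 + 298.92 + 223.2 + 353.64 = 1204.66
link = 1105.94/1204.66 = 0.918052
Link Feb 2017→Mar 2017:
ΣP(Mar 2017)Q(Feb 2017) = 1.01×242 + 1.33×203 + 2.93×59 + 11.40×25 = 244.42 + 269.99 + 172.87 + 285 = 972.28
ΣP(Feb 2017)Q(Feb 2017) = 1.00×242 + 1.38×203 + 2.91×59 + 13.11×25 = 242 + 280.14 + 171.69 + 327.75 = 1021.58
link = 972.28/1021.58 = 0.951741
Link Mar 2017→Apr 2017:
ΣP(Apr 2017)Q(Mar 2017) = 1.11×250 + 1.15×166 + 3.52×54 + 10.31×23 = 277.5 + 190.9 + 190.08 + 237.13 = 895.61
ΣP(Mar 2017)Q(Mar 2017) = 1.01×250 + 1.33×166 + 2.93×54 + 11.40×23 = 252.5 + 220.78 + 158.22 + 262.2 = 893.7
link = 895.61/893.7 = 1.002137
Chained index = 100 × 0.918052 × 0.951741 × 1.002137 = 87.5615

87.56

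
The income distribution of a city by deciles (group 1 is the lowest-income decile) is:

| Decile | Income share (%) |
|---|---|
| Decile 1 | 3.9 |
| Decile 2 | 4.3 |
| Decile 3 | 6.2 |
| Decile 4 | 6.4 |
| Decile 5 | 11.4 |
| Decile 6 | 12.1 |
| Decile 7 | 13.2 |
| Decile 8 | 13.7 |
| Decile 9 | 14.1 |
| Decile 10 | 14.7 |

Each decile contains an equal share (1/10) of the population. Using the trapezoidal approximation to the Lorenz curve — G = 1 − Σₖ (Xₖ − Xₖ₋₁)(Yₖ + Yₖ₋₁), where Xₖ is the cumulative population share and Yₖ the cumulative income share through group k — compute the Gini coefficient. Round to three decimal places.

0.224

Cumulative income shares Yₖ: 0.0390, 0.0820, 0.1440, 0.2080, 0.3220, 0.4430, 0.5750, 0.7120, 0.8530, 1.0000
Σ (Xₖ−Xₖ₋₁)(Yₖ+Yₖ₋₁) = (1/10)(0.0390+0.0000) + (1/10)(0.0820+0.0390) + (1/10)(0.1440+0.0820) + (1/10)(0.2080+0.1440) + (1/10)(0.3220+0.2080) + (1/10)(0.4430+0.3220) + (1/10)(0.5750+0.4430) + (1/10)(0.7120+0.5750) + (1/10)(0.8530+0.7120) + (1/10)(1.0000+0.8530)
  = 0.0039 + 0.0121 + 0.0226 + 0.0352 + 0.0530 + 0.0765 + 0.1018 + 0.1287 + 0.1565 + 0.1853 = 0.7756
G = 1 − 0.7756 = 0.2244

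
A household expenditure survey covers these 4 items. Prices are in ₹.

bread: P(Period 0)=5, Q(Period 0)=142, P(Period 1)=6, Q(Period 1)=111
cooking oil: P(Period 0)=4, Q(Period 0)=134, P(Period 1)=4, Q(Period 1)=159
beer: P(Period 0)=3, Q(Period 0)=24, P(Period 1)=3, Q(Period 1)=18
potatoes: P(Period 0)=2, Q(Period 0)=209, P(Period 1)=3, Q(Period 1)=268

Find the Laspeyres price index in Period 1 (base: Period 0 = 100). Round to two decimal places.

120.22

Laspeyres price index uses base-period quantities as weights.
ΣP(Period 1)·Q(Period 0) = 6×142 + 4×134 + 3×24 + 3×209 = 852 + 536 + 72 + 627 = 2087
ΣP(Period 0)·Q(Period 0) = 5×142 + 4×134 + 3×24 + 2×209 = 710 + 536 + 72 + 418 = 1736
Index = 2087 / 1736 × 100 = 120.2189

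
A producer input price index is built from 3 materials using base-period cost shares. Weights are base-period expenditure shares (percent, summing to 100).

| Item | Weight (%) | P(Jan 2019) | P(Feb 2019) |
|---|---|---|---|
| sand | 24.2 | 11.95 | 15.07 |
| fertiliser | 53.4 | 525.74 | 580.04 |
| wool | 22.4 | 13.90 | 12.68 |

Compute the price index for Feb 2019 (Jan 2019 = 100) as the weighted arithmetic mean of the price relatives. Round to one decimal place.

109.9

sand: 24.2 × (15.07/11.95) = 24.2 × 1.261088 = 30.5183
fertiliser: 53.4 × (580.04/525.74) = 53.4 × 1.103283 = 58.9153
wool: 22.4 × (12.68/13.90) = 22.4 × 0.912230 = 20.4340
Index = Σ wᵢ·(p₁ᵢ/p₀ᵢ) = 30.5183 + 58.9153 + 20.4340 = 109.8676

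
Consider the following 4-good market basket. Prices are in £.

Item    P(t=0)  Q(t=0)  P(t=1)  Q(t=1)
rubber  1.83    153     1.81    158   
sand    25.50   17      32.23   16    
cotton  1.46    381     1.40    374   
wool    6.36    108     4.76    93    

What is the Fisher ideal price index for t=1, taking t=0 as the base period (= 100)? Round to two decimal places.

96.03

Laspeyres component (base-period weights):
ΣP(t=1)Q(t=0) = 1.81×153 + 32.23×17 + 1.40×381 + 4.76×108 = 276.93 + 547.91 + 533.4 + 514.08 = 1872.32
ΣP(t=0)Q(t=0) = 1.83×153 + 25.50×17 + 1.46×381 + 6.36×108 = 279.99 + 433.5 + 556.26 + 686.88 = 1956.63
L = 1872.32 / 1956.63 × 100 = 95.6911
Paasche component (current-period weights):
ΣP(t=1)Q(t=1) = 1.81×158 + 32.23×16 + 1.40×374 + 4.76×93 = 285.98 + 515.68 + 523.6 + 442.68 = 1767.94
ΣP(t=0)Q(t=1) = 1.83×158 + 25.50×16 + 1.46×374 + 6.36×93 = 289.14 + 408 + 546.04 + 591.48 = 1834.66
P = 1767.94 / 1834.66 × 100 = 96.3634
Fisher = √(L × P) = √(95.6911 × 96.3634) = 96.0266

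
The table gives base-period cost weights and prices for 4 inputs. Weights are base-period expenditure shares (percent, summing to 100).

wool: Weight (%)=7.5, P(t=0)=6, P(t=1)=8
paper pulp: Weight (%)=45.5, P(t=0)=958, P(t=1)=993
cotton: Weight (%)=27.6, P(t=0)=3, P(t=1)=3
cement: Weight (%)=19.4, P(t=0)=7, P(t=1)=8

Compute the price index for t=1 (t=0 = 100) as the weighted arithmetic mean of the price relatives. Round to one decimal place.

wool: 7.5 × (8/6) = 7.5 × 1.333333 = 10.0000
paper pulp: 45.5 × (993/958) = 45.5 × 1.036534 = 47.1623
cotton: 27.6 × (3/3) = 27.6 × 1.000000 = 27.6000
cement: 19.4 × (8/7) = 19.4 × 1.142857 = 22.1714
Index = Σ wᵢ·(p₁ᵢ/p₀ᵢ) = 10.0000 + 47.1623 + 27.6000 + 22.1714 = 106.9337

106.9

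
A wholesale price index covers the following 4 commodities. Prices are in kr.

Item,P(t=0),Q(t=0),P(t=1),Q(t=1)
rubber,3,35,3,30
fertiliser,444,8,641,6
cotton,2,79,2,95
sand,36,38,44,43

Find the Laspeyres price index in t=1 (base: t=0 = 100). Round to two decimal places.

136.27

Laspeyres price index uses base-period quantities as weights.
ΣP(t=1)·Q(t=0) = 3×35 + 641×8 + 2×79 + 44×38 = 105 + 5128 + 158 + 1672 = 7063
ΣP(t=0)·Q(t=0) = 3×35 + 444×8 + 2×79 + 36×38 = 105 + 3552 + 158 + 1368 = 5183
Index = 7063 / 5183 × 100 = 136.2724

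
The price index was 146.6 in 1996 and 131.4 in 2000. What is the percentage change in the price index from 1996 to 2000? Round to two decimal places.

Change = (131.4 − 146.6) / 146.6 × 100
       = -15.2 / 146.6 × 100 = -10.3683%

-10.37%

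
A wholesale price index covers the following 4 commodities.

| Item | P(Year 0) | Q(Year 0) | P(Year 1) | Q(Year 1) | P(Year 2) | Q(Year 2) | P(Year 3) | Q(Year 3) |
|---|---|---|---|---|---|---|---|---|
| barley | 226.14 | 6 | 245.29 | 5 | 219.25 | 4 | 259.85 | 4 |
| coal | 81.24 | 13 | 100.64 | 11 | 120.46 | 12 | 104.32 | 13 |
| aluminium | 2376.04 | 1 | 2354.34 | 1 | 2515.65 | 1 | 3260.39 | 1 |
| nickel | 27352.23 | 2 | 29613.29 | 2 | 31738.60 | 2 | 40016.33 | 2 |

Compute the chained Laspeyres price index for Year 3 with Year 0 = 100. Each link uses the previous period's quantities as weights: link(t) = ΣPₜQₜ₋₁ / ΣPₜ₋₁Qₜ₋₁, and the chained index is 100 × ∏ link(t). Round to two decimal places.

145.07

Link Year 0→Year 1:
ΣP(Year 1)Q(Year 0) = 245.29×6 + 100.64×13 + 2354.34×1 + 29613.29×2 = 1471.74 + 1308.32 + 2354.34 + 59226.58 = 64360.98
ΣP(Year 0)Q(Year 0) = 226.14×6 + 81.24×13 + 2376.04×1 + 27352.23×2 = 1356.84 + 1056.12 + 2376.04 + 54704.46 = 59493.46
link = 64360.98/59493.46 = 1.081816
Link Year 1→Year 2:
ΣP(Year 2)Q(Year 1) = 219.25×5 + 120.46×11 + 2515.65×1 + 31738.60×2 = 1096.25 + 1325.06 + 2515.65 + 63477.2 = 68414.16
ΣP(Year 1)Q(Year 1) = 245.29×5 + 100.64×11 + 2354.34×1 + 29613.29×2 = 1226.45 + 1107.04 + 2354.34 + 59226.58 = 63914.41
link = 68414.16/63914.41 = 1.070403
Link Year 2→Year 3:
ΣP(Year 3)Q(Year 2) = 259.85×4 + 104.32×12 + 3260.39×1 + 40016.33×2 = 1039.4 + 1251.84 + 3260.39 + 80032.66 = 85584.29
ΣP(Year 2)Q(Year 2) = 219.25×4 + 120.46×12 + 2515.65×1 + 31738.60×2 = 877 + 1445.52 + 2515.65 + 63477.2 = 68315.37
link = 85584.29/68315.37 = 1.252782
Chained index = 100 × 1.081816 × 1.070403 × 1.252782 = 145.0695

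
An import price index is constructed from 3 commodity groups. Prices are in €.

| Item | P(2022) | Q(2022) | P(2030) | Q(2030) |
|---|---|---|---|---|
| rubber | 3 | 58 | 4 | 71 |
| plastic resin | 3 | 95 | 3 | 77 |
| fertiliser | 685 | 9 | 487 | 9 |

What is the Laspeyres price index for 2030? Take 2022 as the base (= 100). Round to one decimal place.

74.0

Laspeyres price index uses base-period quantities as weights.
ΣP(2030)·Q(2022) = 4×58 + 3×95 + 487×9 = 232 + 285 + 4383 = 4900
ΣP(2022)·Q(2022) = 3×58 + 3×95 + 685×9 = 174 + 285 + 6165 = 6624
Index = 4900 / 6624 × 100 = 73.9734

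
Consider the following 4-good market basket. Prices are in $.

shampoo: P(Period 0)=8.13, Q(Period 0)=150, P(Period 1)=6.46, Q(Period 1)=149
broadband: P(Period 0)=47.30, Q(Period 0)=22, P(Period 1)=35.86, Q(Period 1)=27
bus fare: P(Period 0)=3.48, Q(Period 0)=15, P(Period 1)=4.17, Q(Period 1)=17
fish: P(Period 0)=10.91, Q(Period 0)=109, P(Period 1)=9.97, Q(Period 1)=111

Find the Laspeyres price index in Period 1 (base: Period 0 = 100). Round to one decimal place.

83.0

Laspeyres price index uses base-period quantities as weights.
ΣP(Period 1)·Q(Period 0) = 6.46×150 + 35.86×22 + 4.17×15 + 9.97×109 = 969 + 788.92 + 62.55 + 1086.73 = 2907.2
ΣP(Period 0)·Q(Period 0) = 8.13×150 + 47.30×22 + 3.48×15 + 10.91×109 = 1219.5 + 1040.6 + 52.2 + 1189.19 = 3501.49
Index = 2907.2 / 3501.49 × 100 = 83.0275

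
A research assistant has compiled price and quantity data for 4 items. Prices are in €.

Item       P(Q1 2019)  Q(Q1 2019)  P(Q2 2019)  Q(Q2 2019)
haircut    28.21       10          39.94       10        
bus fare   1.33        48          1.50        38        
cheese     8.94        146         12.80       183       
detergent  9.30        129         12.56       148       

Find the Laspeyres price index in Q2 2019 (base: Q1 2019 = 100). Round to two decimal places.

138.92

Laspeyres price index uses base-period quantities as weights.
ΣP(Q2 2019)·Q(Q1 2019) = 39.94×10 + 1.50×48 + 12.80×146 + 12.56×129 = 399.4 + 72 + 1868.8 + 1620.24 = 3960.44
ΣP(Q1 2019)·Q(Q1 2019) = 28.21×10 + 1.33×48 + 8.94×146 + 9.30×129 = 282.1 + 63.84 + 1305.24 + 1199.7 = 2850.88
Index = 3960.44 / 2850.88 × 100 = 138.9199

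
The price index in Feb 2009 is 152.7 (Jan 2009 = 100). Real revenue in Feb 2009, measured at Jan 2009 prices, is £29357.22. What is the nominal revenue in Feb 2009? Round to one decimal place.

Nominal = Real × (Index/100) = 29357.22 × (152.7/100)
        = 29357.22 × 1.527 = 44828.4749

44828.5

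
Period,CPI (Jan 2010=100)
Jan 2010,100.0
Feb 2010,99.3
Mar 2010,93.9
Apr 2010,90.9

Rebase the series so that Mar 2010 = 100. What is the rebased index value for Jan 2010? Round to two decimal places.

106.50

Rebased(Jan 2010) = 100.0 / 93.9 × 100 = 106.4963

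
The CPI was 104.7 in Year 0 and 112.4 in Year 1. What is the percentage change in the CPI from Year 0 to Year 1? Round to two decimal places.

Change = (112.4 − 104.7) / 104.7 × 100
       = 7.7 / 104.7 × 100 = 7.3543%

7.35%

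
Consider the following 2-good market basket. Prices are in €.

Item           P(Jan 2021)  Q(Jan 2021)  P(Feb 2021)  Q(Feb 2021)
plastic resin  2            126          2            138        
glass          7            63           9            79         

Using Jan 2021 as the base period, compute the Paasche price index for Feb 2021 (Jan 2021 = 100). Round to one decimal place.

Paasche price index uses current-period quantities as weights.
ΣP(Feb 2021)·Q(Feb 2021) = 2×138 + 9×79 = 276 + 711 = 987
ΣP(Jan 2021)·Q(Feb 2021) = 2×138 + 7×79 = 276 + 553 = 829
Index = 987 / 829 × 100 = 119.0591

119.1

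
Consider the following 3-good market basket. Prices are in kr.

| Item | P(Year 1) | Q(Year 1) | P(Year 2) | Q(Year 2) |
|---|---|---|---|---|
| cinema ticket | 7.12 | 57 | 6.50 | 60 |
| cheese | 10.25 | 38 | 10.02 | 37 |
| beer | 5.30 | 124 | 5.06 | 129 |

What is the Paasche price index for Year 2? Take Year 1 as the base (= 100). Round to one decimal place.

Paasche price index uses current-period quantities as weights.
ΣP(Year 2)·Q(Year 2) = 6.50×60 + 10.02×37 + 5.06×129 = 390 + 370.74 + 652.74 = 1413.48
ΣP(Year 1)·Q(Year 2) = 7.12×60 + 10.25×37 + 5.30×129 = 427.2 + 379.25 + 683.7 = 1490.15
Index = 1413.48 / 1490.15 × 100 = 94.8549

94.9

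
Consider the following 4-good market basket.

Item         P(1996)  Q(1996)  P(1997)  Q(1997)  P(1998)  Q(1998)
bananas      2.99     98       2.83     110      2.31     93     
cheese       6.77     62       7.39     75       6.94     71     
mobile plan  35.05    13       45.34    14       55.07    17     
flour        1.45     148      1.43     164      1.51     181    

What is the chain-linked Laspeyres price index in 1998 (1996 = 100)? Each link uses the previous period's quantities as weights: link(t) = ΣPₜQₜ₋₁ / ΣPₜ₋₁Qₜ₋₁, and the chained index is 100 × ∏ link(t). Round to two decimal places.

114.84

Link 1996→1997:
ΣP(1997)Q(1996) = 2.83×98 + 7.39×62 + 45.34×13 + 1.43×148 = 277.34 + 458.18 + 589.42 + 211.64 = 1536.58
ΣP(1996)Q(1996) = 2.99×98 + 6.77×62 + 35.05×13 + 1.45×148 = 293.02 + 419.74 + 455.65 + 214.6 = 1383.01
link = 1536.58/1383.01 = 1.111040
Link 1997→1998:
ΣP(1998)Q(1997) = 2.31×110 + 6.94×75 + 55.07×14 + 1.51×164 = 254.1 + 520.5 + 770.98 + 247.64 = 1793.22
ΣP(1997)Q(1997) = 2.83×110 + 7.39×75 + 45.34×14 + 1.43×164 = 311.3 + 554.25 + 634.76 + 234.52 = 1734.83
link = 1793.22/1734.83 = 1.033657
Chained index = 100 × 1.111040 × 1.033657 = 114.8435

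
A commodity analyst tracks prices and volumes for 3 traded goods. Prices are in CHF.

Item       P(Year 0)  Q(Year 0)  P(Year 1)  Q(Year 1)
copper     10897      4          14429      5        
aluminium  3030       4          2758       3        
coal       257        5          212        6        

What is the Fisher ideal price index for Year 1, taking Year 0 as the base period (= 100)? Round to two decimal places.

123.96

Laspeyres component (base-period weights):
ΣP(Year 1)Q(Year 0) = 14429×4 + 2758×4 + 212×5 = 57716 + 11032 + 1060 = 69808
ΣP(Year 0)Q(Year 0) = 10897×4 + 3030×4 + 257×5 = 43588 + 12120 + 1285 = 56993
L = 69808 / 56993 × 100 = 122.4852
Paasche component (current-period weights):
ΣP(Year 1)Q(Year 1) = 14429×5 + 2758×3 + 212×6 = 72145 + 8274 + 1272 = 81691
ΣP(Year 0)Q(Year 1) = 10897×5 + 3030×3 + 257×6 = 54485 + 9090 + 1542 = 65117
P = 81691 / 65117 × 100 = 125.4526
Fisher = √(L × P) = √(122.4852 × 125.4526) = 123.9601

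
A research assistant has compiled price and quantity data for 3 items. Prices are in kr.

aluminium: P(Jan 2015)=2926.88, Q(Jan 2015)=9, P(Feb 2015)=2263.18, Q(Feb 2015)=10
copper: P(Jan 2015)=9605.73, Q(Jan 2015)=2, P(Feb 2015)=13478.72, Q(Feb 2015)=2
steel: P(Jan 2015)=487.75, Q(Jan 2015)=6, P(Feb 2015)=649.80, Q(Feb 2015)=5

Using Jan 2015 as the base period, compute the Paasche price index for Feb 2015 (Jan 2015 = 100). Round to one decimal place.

Paasche price index uses current-period quantities as weights.
ΣP(Feb 2015)·Q(Feb 2015) = 2263.18×10 + 13478.72×2 + 649.80×5 = 22631.8 + 26957.44 + 3249 = 52838.24
ΣP(Jan 2015)·Q(Feb 2015) = 2926.88×10 + 9605.73×2 + 487.75×5 = 29268.8 + 19211.46 + 2438.75 = 50919.01
Index = 52838.24 / 50919.01 × 100 = 103.7692

103.8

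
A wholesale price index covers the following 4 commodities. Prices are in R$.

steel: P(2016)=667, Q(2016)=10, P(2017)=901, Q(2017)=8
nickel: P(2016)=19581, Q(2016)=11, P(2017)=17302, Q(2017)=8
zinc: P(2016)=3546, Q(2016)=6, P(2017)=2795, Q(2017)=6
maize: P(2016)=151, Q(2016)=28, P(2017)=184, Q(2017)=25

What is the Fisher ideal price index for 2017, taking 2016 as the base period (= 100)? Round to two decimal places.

89.33

Laspeyres component (base-period weights):
ΣP(2017)Q(2016) = 901×10 + 17302×11 + 2795×6 + 184×28 = 9010 + 190322 + 16770 + 5152 = 221254
ΣP(2016)Q(2016) = 667×10 + 19581×11 + 3546×6 + 151×28 = 6670 + 215391 + 21276 + 4228 = 247565
L = 221254 / 247565 × 100 = 89.3721
Paasche component (current-period weights):
ΣP(2017)Q(2017) = 901×8 + 17302×8 + 2795×6 + 184×25 = 7208 + 138416 + 16770 + 4600 = 166994
ΣP(2016)Q(2017) = 667×8 + 19581×8 + 3546×6 + 151×25 = 5336 + 156648 + 21276 + 3775 = 187035
P = 166994 / 187035 × 100 = 89.2849
Fisher = √(L × P) = √(89.3721 × 89.2849) = 89.3285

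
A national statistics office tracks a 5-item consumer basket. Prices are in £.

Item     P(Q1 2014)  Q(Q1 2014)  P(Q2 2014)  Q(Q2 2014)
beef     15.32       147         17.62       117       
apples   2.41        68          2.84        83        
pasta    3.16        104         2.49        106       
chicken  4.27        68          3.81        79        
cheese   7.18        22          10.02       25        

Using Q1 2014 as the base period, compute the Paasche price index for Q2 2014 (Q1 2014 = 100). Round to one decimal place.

Paasche price index uses current-period quantities as weights.
ΣP(Q2 2014)·Q(Q2 2014) = 17.62×117 + 2.84×83 + 2.49×106 + 3.81×79 + 10.02×25 = 2061.54 + 235.72 + 263.94 + 300.99 + 250.5 = 3112.69
ΣP(Q1 2014)·Q(Q2 2014) = 15.32×117 + 2.41×83 + 3.16×106 + 4.27×79 + 7.18×25 = 1792.44 + 200.03 + 334.96 + 337.33 + 179.5 = 2844.26
Index = 3112.69 / 2844.26 × 100 = 109.4376

109.4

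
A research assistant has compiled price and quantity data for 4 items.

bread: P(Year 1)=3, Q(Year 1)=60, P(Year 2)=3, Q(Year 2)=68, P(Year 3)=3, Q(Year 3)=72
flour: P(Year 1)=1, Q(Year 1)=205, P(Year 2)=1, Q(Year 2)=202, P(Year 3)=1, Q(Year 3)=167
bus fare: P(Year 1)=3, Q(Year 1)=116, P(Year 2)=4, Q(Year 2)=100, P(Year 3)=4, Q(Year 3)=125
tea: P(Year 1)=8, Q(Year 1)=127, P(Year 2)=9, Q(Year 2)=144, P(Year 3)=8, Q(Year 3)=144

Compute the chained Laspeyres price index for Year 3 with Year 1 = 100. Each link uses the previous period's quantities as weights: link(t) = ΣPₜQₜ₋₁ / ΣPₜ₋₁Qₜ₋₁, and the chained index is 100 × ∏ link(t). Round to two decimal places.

Link Year 1→Year 2:
ΣP(Year 2)Q(Year 1) = 3×60 + 1×205 + 4×116 + 9×127 = 180 + 205 + 464 + 1143 = 1992
ΣP(Year 1)Q(Year 1) = 3×60 + 1×205 + 3×116 + 8×127 = 180 + 205 + 348 + 1016 = 1749
link = 1992/1749 = 1.138937
Link Year 2→Year 3:
ΣP(Year 3)Q(Year 2) = 3×68 + 1×202 + 4×100 + 8×144 = 204 + 202 + 400 + 1152 = 1958
ΣP(Year 2)Q(Year 2) = 3×68 + 1×202 + 4×100 + 9×144 = 204 + 202 + 400 + 1296 = 2102
link = 1958/2102 = 0.931494
Chained index = 100 × 1.138937 × 0.931494 = 106.0912

106.09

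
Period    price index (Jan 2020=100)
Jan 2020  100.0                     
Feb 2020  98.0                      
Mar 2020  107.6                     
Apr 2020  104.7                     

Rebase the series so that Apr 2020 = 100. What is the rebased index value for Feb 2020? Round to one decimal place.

93.6

Rebased(Feb 2020) = 98.0 / 104.7 × 100 = 93.6008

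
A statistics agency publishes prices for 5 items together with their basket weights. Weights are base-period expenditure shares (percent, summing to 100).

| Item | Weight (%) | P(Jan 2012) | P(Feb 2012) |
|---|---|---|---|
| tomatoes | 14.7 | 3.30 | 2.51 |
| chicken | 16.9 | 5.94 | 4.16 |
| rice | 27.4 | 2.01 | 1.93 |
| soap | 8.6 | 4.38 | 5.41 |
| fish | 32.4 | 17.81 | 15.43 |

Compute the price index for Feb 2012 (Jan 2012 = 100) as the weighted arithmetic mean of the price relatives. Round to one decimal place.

tomatoes: 14.7 × (2.51/3.30) = 14.7 × 0.760606 = 11.1809
chicken: 16.9 × (4.16/5.94) = 16.9 × 0.700337 = 11.8357
rice: 27.4 × (1.93/2.01) = 27.4 × 0.960199 = 26.3095
soap: 8.6 × (5.41/4.38) = 8.6 × 1.235160 = 10.6224
fish: 32.4 × (15.43/17.81) = 32.4 × 0.866367 = 28.0703
Index = Σ wᵢ·(p₁ᵢ/p₀ᵢ) = 11.1809 + 11.8357 + 26.3095 + 10.6224 + 28.0703 = 88.0187

88.0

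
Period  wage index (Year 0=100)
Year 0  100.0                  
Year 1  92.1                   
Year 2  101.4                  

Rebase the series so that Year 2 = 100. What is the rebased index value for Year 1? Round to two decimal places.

Rebased(Year 1) = 92.1 / 101.4 × 100 = 90.8284

90.83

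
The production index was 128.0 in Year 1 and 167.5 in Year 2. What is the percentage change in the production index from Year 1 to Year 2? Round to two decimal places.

Change = (167.5 − 128.0) / 128.0 × 100
       = 39.5 / 128.0 × 100 = 30.8594%

30.86%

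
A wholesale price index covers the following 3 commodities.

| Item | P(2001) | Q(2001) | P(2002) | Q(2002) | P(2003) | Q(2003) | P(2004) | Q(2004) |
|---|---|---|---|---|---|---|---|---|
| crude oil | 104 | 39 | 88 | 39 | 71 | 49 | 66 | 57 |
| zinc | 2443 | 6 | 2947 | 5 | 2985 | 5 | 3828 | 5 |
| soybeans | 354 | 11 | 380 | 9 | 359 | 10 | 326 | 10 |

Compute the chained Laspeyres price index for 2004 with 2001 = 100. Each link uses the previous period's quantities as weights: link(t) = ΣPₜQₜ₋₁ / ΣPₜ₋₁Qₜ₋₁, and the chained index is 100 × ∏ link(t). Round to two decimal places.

126.40

Link 2001→2002:
ΣP(2002)Q(2001) = 88×39 + 2947×6 + 380×11 = 3432 + 17682 + 4180 = 25294
ΣP(2001)Q(2001) = 104×39 + 2443×6 + 354×11 = 4056 + 14658 + 3894 = 22608
link = 25294/22608 = 1.118808
Link 2002→2003:
ΣP(2003)Q(2002) = 71×39 + 2985×5 + 359×9 = 2769 + 14925 + 3231 = 20925
ΣP(2002)Q(2002) = 88×39 + 2947×5 + 380×9 = 3432 + 14735 + 3420 = 21587
link = 20925/21587 = 0.969333
Link 2003→2004:
ΣP(2004)Q(2003) = 66×49 + 3828×5 + 326×10 = 3234 + 19140 + 3260 = 25634
ΣP(2003)Q(2003) = 71×49 + 2985×5 + 359×10 = 3479 + 14925 + 3590 = 21994
link = 25634/21994 = 1.165500
Chained index = 100 × 1.118808 × 0.969333 × 1.165500 = 126.3981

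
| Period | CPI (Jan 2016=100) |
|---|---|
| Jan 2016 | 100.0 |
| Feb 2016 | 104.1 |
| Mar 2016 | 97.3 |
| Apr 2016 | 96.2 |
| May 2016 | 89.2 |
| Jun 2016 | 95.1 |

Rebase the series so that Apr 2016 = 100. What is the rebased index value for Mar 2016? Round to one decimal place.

Rebased(Mar 2016) = 97.3 / 96.2 × 100 = 101.1435

101.1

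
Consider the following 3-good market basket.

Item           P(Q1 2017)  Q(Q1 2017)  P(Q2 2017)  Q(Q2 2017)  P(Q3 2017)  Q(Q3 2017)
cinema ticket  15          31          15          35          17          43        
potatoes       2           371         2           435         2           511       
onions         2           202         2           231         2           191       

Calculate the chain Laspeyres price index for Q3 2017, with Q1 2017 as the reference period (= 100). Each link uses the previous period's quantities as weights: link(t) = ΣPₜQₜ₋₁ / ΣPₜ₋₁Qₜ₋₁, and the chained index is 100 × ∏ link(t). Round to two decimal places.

103.77

Link Q1 2017→Q2 2017:
ΣP(Q2 2017)Q(Q1 2017) = 15×31 + 2×371 + 2×202 = 465 + 742 + 404 = 1611
ΣP(Q1 2017)Q(Q1 2017) = 15×31 + 2×371 + 2×202 = 465 + 742 + 404 = 1611
link = 1611/1611 = 1.000000
Link Q2 2017→Q3 2017:
ΣP(Q3 2017)Q(Q2 2017) = 17×35 + 2×435 + 2×231 = 595 + 870 + 462 = 1927
ΣP(Q2 2017)Q(Q2 2017) = 15×35 + 2×435 + 2×231 = 525 + 870 + 462 = 1857
link = 1927/1857 = 1.037695
Chained index = 100 × 1.000000 × 1.037695 = 103.7695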